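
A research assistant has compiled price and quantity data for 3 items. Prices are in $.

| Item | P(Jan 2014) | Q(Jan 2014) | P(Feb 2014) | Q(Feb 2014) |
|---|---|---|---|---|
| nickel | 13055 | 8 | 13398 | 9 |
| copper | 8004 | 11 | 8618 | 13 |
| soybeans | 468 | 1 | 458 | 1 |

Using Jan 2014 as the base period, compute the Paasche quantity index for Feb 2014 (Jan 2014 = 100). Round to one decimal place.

Paasche quantity index uses current-period prices as weights.
ΣP(Feb 2014)·Q(Feb 2014) = 13398×9 + 8618×13 + 458×1 = 120582 + 112034 + 458 = 233074
ΣP(Feb 2014)·Q(Jan 2014) = 13398×8 + 8618×11 + 458×1 = 107184 + 94798 + 458 = 202440
Index = 233074 / 202440 × 100 = 115.1324

115.1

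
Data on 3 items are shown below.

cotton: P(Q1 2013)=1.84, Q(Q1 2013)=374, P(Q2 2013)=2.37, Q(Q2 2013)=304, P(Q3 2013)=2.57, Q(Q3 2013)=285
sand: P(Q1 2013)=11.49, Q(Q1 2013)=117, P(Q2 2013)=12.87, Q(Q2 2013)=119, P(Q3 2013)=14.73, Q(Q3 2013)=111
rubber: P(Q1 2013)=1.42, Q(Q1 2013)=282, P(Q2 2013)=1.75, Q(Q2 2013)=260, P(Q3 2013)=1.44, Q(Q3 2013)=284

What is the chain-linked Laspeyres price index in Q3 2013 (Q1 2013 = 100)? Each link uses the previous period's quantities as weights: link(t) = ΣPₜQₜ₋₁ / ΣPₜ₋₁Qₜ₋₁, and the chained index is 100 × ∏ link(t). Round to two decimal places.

Link Q1 2013→Q2 2013:
ΣP(Q2 2013)Q(Q1 2013) = 2.37×374 + 12.87×117 + 1.75×282 = 886.38 + 1505.79 + 493.5 = 2885.67
ΣP(Q1 2013)Q(Q1 2013) = 1.84×374 + 11.49×117 + 1.42×282 = 688.16 + 1344.33 + 400.44 = 2432.93
link = 2885.67/2432.93 = 1.186088
Link Q2 2013→Q3 2013:
ΣP(Q3 2013)Q(Q2 2013) = 2.57×304 + 14.73×119 + 1.44×260 = 781.28 + 1752.87 + 374.4 = 2908.55
ΣP(Q2 2013)Q(Q2 2013) = 2.37×304 + 12.87×119 + 1.75×260 = 720.48 + 1531.53 + 455 = 2707.01
link = 2908.55/2707.01 = 1.074451
Chained index = 100 × 1.186088 × 1.074451 = 127.4394

127.44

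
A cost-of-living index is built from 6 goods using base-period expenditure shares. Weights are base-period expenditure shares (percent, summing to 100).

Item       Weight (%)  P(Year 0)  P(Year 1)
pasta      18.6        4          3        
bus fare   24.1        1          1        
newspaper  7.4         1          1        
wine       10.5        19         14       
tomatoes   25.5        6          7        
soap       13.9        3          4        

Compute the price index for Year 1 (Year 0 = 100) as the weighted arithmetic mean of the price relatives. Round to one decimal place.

pasta: 18.6 × (3/4) = 18.6 × 0.750000 = 13.9500
bus fare: 24.1 × (1/1) = 24.1 × 1.000000 = 24.1000
newspaper: 7.4 × (1/1) = 7.4 × 1.000000 = 7.4000
wine: 10.5 × (14/19) = 10.5 × 0.736842 = 7.7368
tomatoes: 25.5 × (7/6) = 25.5 × 1.166667 = 29.7500
soap: 13.9 × (4/3) = 13.9 × 1.333333 = 18.5333
Index = Σ wᵢ·(p₁ᵢ/p₀ᵢ) = 13.9500 + 24.1000 + 7.4000 + 7.7368 + 29.7500 + 18.5333 = 101.4702

101.5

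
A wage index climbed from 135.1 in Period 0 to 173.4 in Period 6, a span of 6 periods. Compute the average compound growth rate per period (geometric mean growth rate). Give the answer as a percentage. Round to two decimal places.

Growth factor = (173.4/135.1)^(1/6) = (1.283494)^(1/6) = 1.042475
Growth rate = 1.042475 − 1 = 0.042475 = 4.2475%

4.25%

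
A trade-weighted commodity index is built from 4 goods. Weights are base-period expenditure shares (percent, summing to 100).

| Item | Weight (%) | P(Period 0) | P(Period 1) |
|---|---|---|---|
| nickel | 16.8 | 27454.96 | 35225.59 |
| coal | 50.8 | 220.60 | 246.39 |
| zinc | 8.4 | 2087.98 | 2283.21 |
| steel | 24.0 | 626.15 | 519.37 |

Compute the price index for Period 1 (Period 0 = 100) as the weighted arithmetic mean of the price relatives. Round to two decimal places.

107.39

nickel: 16.8 × (35225.59/27454.96) = 16.8 × 1.283032 = 21.5549
coal: 50.8 × (246.39/220.60) = 50.8 × 1.116908 = 56.7389
zinc: 8.4 × (2283.21/2087.98) = 8.4 × 1.093502 = 9.1854
steel: 24.0 × (519.37/626.15) = 24.0 × 0.829466 = 19.9072
Index = Σ wᵢ·(p₁ᵢ/p₀ᵢ) = 21.5549 + 56.7389 + 9.1854 + 19.9072 = 107.3865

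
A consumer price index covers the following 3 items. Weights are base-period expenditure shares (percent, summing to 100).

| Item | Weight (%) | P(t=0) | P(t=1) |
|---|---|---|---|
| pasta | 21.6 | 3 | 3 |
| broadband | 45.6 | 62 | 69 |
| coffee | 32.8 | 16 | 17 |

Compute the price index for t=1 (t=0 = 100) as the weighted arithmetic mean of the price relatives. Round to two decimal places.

107.20

pasta: 21.6 × (3/3) = 21.6 × 1.000000 = 21.6000
broadband: 45.6 × (69/62) = 45.6 × 1.112903 = 50.7484
coffee: 32.8 × (17/16) = 32.8 × 1.062500 = 34.8500
Index = Σ wᵢ·(p₁ᵢ/p₀ᵢ) = 21.6000 + 50.7484 + 34.8500 = 107.1984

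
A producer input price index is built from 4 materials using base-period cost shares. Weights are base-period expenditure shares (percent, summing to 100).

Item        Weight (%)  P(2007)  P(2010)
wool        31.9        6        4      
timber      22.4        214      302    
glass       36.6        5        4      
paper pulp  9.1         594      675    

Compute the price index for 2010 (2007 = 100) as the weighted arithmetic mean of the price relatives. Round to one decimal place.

wool: 31.9 × (4/6) = 31.9 × 0.666667 = 21.2667
timber: 22.4 × (302/214) = 22.4 × 1.411215 = 31.6112
glass: 36.6 × (4/5) = 36.6 × 0.800000 = 29.2800
paper pulp: 9.1 × (675/594) = 9.1 × 1.136364 = 10.3409
Index = Σ wᵢ·(p₁ᵢ/p₀ᵢ) = 21.2667 + 31.6112 + 29.2800 + 10.3409 = 92.4988

92.5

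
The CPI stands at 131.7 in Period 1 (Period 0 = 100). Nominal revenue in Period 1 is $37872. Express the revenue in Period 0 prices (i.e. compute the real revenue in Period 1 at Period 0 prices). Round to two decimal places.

Real = Nominal ÷ (Index/100) = 37872 ÷ (131.7/100)
     = 37872 ÷ 1.317 = 28756.2642

28756.26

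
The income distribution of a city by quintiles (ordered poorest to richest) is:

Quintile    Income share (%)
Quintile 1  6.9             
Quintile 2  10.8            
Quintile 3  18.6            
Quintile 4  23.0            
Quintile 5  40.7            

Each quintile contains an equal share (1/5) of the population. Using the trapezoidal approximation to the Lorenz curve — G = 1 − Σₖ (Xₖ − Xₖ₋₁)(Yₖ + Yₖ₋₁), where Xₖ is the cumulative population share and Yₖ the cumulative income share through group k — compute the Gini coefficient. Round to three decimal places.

Cumulative income shares Yₖ: 0.0690, 0.1770, 0.3630, 0.5930, 1.0000
Σ (Xₖ−Xₖ₋₁)(Yₖ+Yₖ₋₁) = (1/5)(0.0690+0.0000) + (1/5)(0.1770+0.0690) + (1/5)(0.3630+0.1770) + (1/5)(0.5930+0.3630) + (1/5)(1.0000+0.5930)
  = 0.0138 + 0.0492 + 0.1080 + 0.1912 + 0.3186 = 0.6808
G = 1 − 0.6808 = 0.3192

0.319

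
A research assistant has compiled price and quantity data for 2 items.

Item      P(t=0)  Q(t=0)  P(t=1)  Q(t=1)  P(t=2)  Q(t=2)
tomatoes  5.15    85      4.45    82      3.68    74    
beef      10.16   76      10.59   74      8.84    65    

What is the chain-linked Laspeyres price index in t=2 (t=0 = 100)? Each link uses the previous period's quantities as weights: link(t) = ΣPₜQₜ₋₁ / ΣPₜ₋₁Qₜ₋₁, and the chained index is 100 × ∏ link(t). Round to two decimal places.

Link t=0→t=1:
ΣP(t=1)Q(t=0) = 4.45×85 + 10.59×76 = 378.25 + 804.84 = 1183.09
ΣP(t=0)Q(t=0) = 5.15×85 + 10.16×76 = 437.75 + 772.16 = 1209.91
link = 1183.09/1209.91 = 0.977833
Link t=1→t=2:
ΣP(t=2)Q(t=1) = 3.68×82 + 8.84×74 = 301.76 + 654.16 = 955.92
ΣP(t=1)Q(t=1) = 4.45×82 + 10.59×74 = 364.9 + 783.66 = 1148.56
link = 955.92/1148.56 = 0.832277
Chained index = 100 × 0.977833 × 0.832277 = 81.3828

81.38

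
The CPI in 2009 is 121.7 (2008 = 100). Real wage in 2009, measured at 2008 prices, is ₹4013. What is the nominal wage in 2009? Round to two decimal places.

4883.82

Nominal = Real × (Index/100) = 4013 × (121.7/100)
        = 4013 × 1.217 = 4883.8210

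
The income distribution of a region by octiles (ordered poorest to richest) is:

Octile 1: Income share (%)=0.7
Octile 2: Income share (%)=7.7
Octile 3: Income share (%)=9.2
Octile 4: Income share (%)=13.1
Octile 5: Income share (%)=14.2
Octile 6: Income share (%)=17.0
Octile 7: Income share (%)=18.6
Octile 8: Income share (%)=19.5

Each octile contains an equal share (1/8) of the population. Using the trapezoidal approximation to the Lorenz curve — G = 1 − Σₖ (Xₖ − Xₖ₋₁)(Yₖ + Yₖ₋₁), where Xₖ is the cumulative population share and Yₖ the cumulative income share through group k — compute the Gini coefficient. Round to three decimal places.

0.263

Cumulative income shares Yₖ: 0.0070, 0.0840, 0.1760, 0.3070, 0.4490, 0.6190, 0.8050, 1.0000
Σ (Xₖ−Xₖ₋₁)(Yₖ+Yₖ₋₁) = (1/8)(0.0070+0.0000) + (1/8)(0.0840+0.0070) + (1/8)(0.1760+0.0840) + (1/8)(0.3070+0.1760) + (1/8)(0.4490+0.3070) + (1/8)(0.6190+0.4490) + (1/8)(0.8050+0.6190) + (1/8)(1.0000+0.8050)
  = 0.0009 + 0.0114 + 0.0325 + 0.0604 + 0.0945 + 0.1335 + 0.1780 + 0.2256 = 0.7368
G = 1 − 0.7368 = 0.2632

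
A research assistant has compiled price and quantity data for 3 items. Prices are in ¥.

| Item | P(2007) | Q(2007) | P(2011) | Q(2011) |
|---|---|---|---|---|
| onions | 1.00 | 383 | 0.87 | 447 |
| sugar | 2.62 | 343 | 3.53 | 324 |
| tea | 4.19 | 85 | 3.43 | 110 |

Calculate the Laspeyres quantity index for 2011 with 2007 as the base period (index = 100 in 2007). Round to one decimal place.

107.3

Laspeyres quantity index uses base-period prices as weights.
ΣP(2007)·Q(2011) = 1.00×447 + 2.62×324 + 4.19×110 = 447 + 848.88 + 460.9 = 1756.78
ΣP(2007)·Q(2007) = 1.00×383 + 2.62×343 + 4.19×85 = 383 + 898.66 + 356.15 = 1637.81
Index = 1756.78 / 1637.81 × 100 = 107.2640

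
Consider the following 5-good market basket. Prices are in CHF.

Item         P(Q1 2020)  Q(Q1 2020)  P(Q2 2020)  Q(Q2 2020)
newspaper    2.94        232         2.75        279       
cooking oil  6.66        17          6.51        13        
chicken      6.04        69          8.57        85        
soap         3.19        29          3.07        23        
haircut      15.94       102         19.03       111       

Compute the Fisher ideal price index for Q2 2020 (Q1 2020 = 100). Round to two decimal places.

115.17

Laspeyres component (base-period weights):
ΣP(Q2 2020)Q(Q1 2020) = 2.75×232 + 6.51×17 + 8.57×69 + 3.07×29 + 19.03×102 = 638 + 110.67 + 591.33 + 89.03 + 1941.06 = 3370.09
ΣP(Q1 2020)Q(Q1 2020) = 2.94×232 + 6.66×17 + 6.04×69 + 3.19×29 + 15.94×102 = 682.08 + 113.22 + 416.76 + 92.51 + 1625.88 = 2930.45
L = 3370.09 / 2930.45 × 100 = 115.0025
Paasche component (current-period weights):
ΣP(Q2 2020)Q(Q2 2020) = 2.75×279 + 6.51×13 + 8.57×85 + 3.07×23 + 19.03×111 = 767.25 + 84.63 + 728.45 + 70.61 + 2112.33 = 3763.27
ΣP(Q1 2020)Q(Q2 2020) = 2.94×279 + 6.66×13 + 6.04×85 + 3.19×23 + 15.94×111 = 820.26 + 86.58 + 513.4 + 73.37 + 1769.34 = 3262.95
P = 3763.27 / 3262.95 × 100 = 115.3334
Fisher = √(L × P) = √(115.0025 × 115.3334) = 115.1678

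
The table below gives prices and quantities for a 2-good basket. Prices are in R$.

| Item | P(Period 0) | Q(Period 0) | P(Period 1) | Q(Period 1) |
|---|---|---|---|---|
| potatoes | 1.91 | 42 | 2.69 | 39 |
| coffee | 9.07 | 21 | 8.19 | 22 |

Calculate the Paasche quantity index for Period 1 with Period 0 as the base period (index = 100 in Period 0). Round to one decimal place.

100.0

Paasche quantity index uses current-period prices as weights.
ΣP(Period 1)·Q(Period 1) = 2.69×39 + 8.19×22 = 104.91 + 180.18 = 285.09
ΣP(Period 1)·Q(Period 0) = 2.69×42 + 8.19×21 = 112.98 + 171.99 = 284.97
Index = 285.09 / 284.97 × 100 = 100.0421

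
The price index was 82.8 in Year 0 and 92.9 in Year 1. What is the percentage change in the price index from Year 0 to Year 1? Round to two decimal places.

12.20%

Change = (92.9 − 82.8) / 82.8 × 100
       = 10.1 / 82.8 × 100 = 12.1981%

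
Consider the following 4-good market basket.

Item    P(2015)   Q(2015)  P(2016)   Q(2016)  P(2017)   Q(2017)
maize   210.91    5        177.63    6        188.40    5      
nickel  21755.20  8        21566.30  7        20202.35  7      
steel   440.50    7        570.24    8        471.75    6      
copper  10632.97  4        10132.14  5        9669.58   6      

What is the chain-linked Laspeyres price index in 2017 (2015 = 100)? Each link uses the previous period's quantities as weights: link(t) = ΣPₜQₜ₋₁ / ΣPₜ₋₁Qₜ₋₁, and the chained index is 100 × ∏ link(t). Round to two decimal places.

92.75

Link 2015→2016:
ΣP(2016)Q(2015) = 177.63×5 + 21566.30×8 + 570.24×7 + 10132.14×4 = 888.15 + 172530.4 + 3991.68 + 40528.56 = 217938.79
ΣP(2015)Q(2015) = 210.91×5 + 21755.20×8 + 440.50×7 + 10632.97×4 = 1054.55 + 174041.6 + 3083.5 + 42531.88 = 220711.53
link = 217938.79/220711.53 = 0.987437
Link 2016→2017:
ΣP(2017)Q(2016) = 188.40×6 + 20202.35×7 + 471.75×8 + 9669.58×5 = 1130.4 + 141416.45 + 3774 + 48347.9 = 194668.75
ΣP(2016)Q(2016) = 177.63×6 + 21566.30×7 + 570.24×8 + 10132.14×5 = 1065.78 + 150964.1 + 4561.92 + 50660.7 = 207252.5
link = 194668.75/207252.5 = 0.939283
Chained index = 100 × 0.987437 × 0.939283 = 92.7483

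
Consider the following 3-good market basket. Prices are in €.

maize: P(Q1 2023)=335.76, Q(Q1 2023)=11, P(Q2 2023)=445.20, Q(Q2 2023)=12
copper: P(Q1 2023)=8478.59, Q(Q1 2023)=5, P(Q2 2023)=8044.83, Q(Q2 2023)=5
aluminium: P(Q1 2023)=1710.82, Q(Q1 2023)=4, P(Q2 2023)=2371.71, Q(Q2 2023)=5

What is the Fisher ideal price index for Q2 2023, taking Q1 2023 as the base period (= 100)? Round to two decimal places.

Laspeyres component (base-period weights):
ΣP(Q2 2023)Q(Q1 2023) = 445.20×11 + 8044.83×5 + 2371.71×4 = 4897.2 + 40224.15 + 9486.84 = 54608.19
ΣP(Q1 2023)Q(Q1 2023) = 335.76×11 + 8478.59×5 + 1710.82×4 = 3693.36 + 42392.95 + 6843.28 = 52929.59
L = 54608.19 / 52929.59 × 100 = 103.1714
Paasche component (current-period weights):
ΣP(Q2 2023)Q(Q2 2023) = 445.20×12 + 8044.83×5 + 2371.71×5 = 5342.4 + 40224.15 + 11858.55 = 57425.1
ΣP(Q1 2023)Q(Q2 2023) = 335.76×12 + 8478.59×5 + 1710.82×5 = 4029.12 + 42392.95 + 8554.1 = 54976.17
P = 57425.1 / 54976.17 × 100 = 104.4545
Fisher = √(L × P) = √(103.1714 × 104.4545) = 103.8110

103.81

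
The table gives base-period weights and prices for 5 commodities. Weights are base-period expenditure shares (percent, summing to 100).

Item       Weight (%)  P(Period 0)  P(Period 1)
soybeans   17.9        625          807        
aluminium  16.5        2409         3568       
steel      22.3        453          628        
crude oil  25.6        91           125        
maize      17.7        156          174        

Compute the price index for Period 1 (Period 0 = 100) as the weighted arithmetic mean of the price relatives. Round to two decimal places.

soybeans: 17.9 × (807/625) = 17.9 × 1.291200 = 23.1125
aluminium: 16.5 × (3568/2409) = 16.5 × 1.481112 = 24.4384
steel: 22.3 × (628/453) = 22.3 × 1.386313 = 30.9148
crude oil: 25.6 × (125/91) = 25.6 × 1.373626 = 35.1648
maize: 17.7 × (174/156) = 17.7 × 1.115385 = 19.7423
Index = Σ wᵢ·(p₁ᵢ/p₀ᵢ) = 23.1125 + 24.4384 + 30.9148 + 35.1648 + 19.7423 = 133.3728

133.37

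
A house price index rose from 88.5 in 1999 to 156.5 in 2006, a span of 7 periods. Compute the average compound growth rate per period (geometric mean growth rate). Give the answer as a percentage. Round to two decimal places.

Growth factor = (156.5/88.5)^(1/7) = (1.768362)^(1/7) = 1.084844
Growth rate = 1.084844 − 1 = 0.084844 = 8.4844%

8.48%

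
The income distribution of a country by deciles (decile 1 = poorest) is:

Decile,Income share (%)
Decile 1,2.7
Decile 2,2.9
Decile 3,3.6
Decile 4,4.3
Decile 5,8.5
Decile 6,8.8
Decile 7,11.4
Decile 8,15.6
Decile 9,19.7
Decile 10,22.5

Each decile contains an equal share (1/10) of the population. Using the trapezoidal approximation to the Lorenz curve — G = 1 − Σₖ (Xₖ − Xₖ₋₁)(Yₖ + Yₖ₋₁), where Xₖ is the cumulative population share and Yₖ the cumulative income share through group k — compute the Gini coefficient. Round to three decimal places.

0.377

Cumulative income shares Yₖ: 0.0270, 0.0560, 0.0920, 0.1350, 0.2200, 0.3080, 0.4220, 0.5780, 0.7750, 1.0000
Σ (Xₖ−Xₖ₋₁)(Yₖ+Yₖ₋₁) = (1/10)(0.0270+0.0000) + (1/10)(0.0560+0.0270) + (1/10)(0.0920+0.0560) + (1/10)(0.1350+0.0920) + (1/10)(0.2200+0.1350) + (1/10)(0.3080+0.2200) + (1/10)(0.4220+0.3080) + (1/10)(0.5780+0.4220) + (1/10)(0.7750+0.5780) + (1/10)(1.0000+0.7750)
  = 0.0027 + 0.0083 + 0.0148 + 0.0227 + 0.0355 + 0.0528 + 0.0730 + 0.1000 + 0.1353 + 0.1775 = 0.6226
G = 1 − 0.6226 = 0.3774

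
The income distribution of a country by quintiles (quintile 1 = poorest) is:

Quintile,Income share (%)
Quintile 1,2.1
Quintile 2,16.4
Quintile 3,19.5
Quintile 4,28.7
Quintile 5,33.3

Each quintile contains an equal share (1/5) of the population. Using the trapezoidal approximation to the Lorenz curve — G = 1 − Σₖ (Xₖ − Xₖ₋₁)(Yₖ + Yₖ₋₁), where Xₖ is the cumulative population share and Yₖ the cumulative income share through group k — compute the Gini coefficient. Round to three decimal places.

0.299

Cumulative income shares Yₖ: 0.0210, 0.1850, 0.3800, 0.6670, 1.0000
Σ (Xₖ−Xₖ₋₁)(Yₖ+Yₖ₋₁) = (1/5)(0.0210+0.0000) + (1/5)(0.1850+0.0210) + (1/5)(0.3800+0.1850) + (1/5)(0.6670+0.3800) + (1/5)(1.0000+0.6670)
  = 0.0042 + 0.0412 + 0.1130 + 0.2094 + 0.3334 = 0.7012
G = 1 − 0.7012 = 0.2988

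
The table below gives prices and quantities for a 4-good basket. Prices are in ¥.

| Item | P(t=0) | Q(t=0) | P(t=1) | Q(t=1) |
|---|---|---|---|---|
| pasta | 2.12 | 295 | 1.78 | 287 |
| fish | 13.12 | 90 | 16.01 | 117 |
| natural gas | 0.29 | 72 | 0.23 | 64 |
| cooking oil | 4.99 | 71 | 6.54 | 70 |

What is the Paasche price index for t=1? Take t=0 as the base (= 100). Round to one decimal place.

Paasche price index uses current-period quantities as weights.
ΣP(t=1)·Q(t=1) = 1.78×287 + 16.01×117 + 0.23×64 + 6.54×70 = 510.86 + 1873.17 + 14.72 + 457.8 = 2856.55
ΣP(t=0)·Q(t=1) = 2.12×287 + 13.12×117 + 0.29×64 + 4.99×70 = 608.44 + 1535.04 + 18.56 + 349.3 = 2511.34
Index = 2856.55 / 2511.34 × 100 = 113.7460

113.7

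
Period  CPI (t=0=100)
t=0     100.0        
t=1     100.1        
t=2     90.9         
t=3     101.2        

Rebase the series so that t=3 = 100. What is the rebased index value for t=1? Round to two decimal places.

98.91

Rebased(t=1) = 100.1 / 101.2 × 100 = 98.9130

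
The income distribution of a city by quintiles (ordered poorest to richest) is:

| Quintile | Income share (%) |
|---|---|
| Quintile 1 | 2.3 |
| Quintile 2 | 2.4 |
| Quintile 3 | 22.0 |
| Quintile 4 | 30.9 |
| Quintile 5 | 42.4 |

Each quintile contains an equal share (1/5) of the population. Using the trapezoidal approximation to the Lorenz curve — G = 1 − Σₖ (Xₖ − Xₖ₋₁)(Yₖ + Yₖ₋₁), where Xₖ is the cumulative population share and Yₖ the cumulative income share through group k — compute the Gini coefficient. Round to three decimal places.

0.435

Cumulative income shares Yₖ: 0.0230, 0.0470, 0.2670, 0.5760, 1.0000
Σ (Xₖ−Xₖ₋₁)(Yₖ+Yₖ₋₁) = (1/5)(0.0230+0.0000) + (1/5)(0.0470+0.0230) + (1/5)(0.2670+0.0470) + (1/5)(0.5760+0.2670) + (1/5)(1.0000+0.5760)
  = 0.0046 + 0.0140 + 0.0628 + 0.1686 + 0.3152 = 0.5652
G = 1 − 0.5652 = 0.4348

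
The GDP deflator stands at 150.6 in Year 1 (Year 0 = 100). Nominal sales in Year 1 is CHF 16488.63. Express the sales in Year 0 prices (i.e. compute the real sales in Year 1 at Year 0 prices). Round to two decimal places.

Real = Nominal ÷ (Index/100) = 16488.63 ÷ (150.6/100)
     = 16488.63 ÷ 1.506 = 10948.6255

10948.63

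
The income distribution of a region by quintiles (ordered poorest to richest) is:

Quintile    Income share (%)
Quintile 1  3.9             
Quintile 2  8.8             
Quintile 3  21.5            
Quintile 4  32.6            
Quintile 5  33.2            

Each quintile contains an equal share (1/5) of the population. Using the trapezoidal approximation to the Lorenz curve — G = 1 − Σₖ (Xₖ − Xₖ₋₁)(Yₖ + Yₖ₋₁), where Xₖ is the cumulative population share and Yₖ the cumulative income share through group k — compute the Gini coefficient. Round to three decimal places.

Cumulative income shares Yₖ: 0.0390, 0.1270, 0.3420, 0.6680, 1.0000
Σ (Xₖ−Xₖ₋₁)(Yₖ+Yₖ₋₁) = (1/5)(0.0390+0.0000) + (1/5)(0.1270+0.0390) + (1/5)(0.3420+0.1270) + (1/5)(0.6680+0.3420) + (1/5)(1.0000+0.6680)
  = 0.0078 + 0.0332 + 0.0938 + 0.2020 + 0.3336 = 0.6704
G = 1 − 0.6704 = 0.3296

0.330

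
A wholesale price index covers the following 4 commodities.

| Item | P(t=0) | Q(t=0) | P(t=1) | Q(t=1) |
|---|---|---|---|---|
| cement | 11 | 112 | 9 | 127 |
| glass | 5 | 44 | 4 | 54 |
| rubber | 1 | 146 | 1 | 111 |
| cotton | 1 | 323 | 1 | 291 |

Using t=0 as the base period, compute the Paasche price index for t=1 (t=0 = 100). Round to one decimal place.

85.1

Paasche price index uses current-period quantities as weights.
ΣP(t=1)·Q(t=1) = 9×127 + 4×54 + 1×111 + 1×291 = 1143 + 216 + 111 + 291 = 1761
ΣP(t=0)·Q(t=1) = 11×127 + 5×54 + 1×111 + 1×291 = 1397 + 270 + 111 + 291 = 2069
Index = 1761 / 2069 × 100 = 85.1136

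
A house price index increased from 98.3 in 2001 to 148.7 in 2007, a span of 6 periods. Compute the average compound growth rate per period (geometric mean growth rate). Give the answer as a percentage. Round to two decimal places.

Growth factor = (148.7/98.3)^(1/6) = (1.512716)^(1/6) = 1.071420
Growth rate = 1.071420 − 1 = 0.071420 = 7.1420%

7.14%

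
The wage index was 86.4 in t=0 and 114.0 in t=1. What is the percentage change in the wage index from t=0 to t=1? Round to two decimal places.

Change = (114.0 − 86.4) / 86.4 × 100
       = 27.6 / 86.4 × 100 = 31.9444%

31.94%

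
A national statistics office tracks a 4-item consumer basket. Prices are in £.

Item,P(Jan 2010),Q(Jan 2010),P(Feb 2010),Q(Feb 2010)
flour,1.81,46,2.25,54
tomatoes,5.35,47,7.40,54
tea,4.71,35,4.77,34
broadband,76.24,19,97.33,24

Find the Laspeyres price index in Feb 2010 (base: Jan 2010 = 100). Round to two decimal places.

126.66

Laspeyres price index uses base-period quantities as weights.
ΣP(Feb 2010)·Q(Jan 2010) = 2.25×46 + 7.40×47 + 4.77×35 + 97.33×19 = 103.5 + 347.8 + 166.95 + 1849.27 = 2467.52
ΣP(Jan 2010)·Q(Jan 2010) = 1.81×46 + 5.35×47 + 4.71×35 + 76.24×19 = 83.26 + 251.45 + 164.85 + 1448.56 = 1948.12
Index = 2467.52 / 1948.12 × 100 = 126.6616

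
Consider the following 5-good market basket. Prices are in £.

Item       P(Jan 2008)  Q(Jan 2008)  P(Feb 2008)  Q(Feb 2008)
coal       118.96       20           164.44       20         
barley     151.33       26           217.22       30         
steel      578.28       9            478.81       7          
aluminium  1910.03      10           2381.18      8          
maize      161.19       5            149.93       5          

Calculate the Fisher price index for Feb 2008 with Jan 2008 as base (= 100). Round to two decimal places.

Laspeyres component (base-period weights):
ΣP(Feb 2008)Q(Jan 2008) = 164.44×20 + 217.22×26 + 478.81×9 + 2381.18×10 + 149.93×5 = 3288.8 + 5647.72 + 4309.29 + 23811.8 + 749.65 = 37807.26
ΣP(Jan 2008)Q(Jan 2008) = 118.96×20 + 151.33×26 + 578.28×9 + 1910.03×10 + 161.19×5 = 2379.2 + 3934.58 + 5204.52 + 19100.3 + 805.95 = 31424.55
L = 37807.26 / 31424.55 × 100 = 120.3112
Paasche component (current-period weights):
ΣP(Feb 2008)Q(Feb 2008) = 164.44×20 + 217.22×30 + 478.81×7 + 2381.18×8 + 149.93×5 = 3288.8 + 6516.6 + 3351.67 + 19049.44 + 749.65 = 32956.16
ΣP(Jan 2008)Q(Feb 2008) = 118.96×20 + 151.33×30 + 578.28×7 + 1910.03×8 + 161.19×5 = 2379.2 + 4539.9 + 4047.96 + 15280.24 + 805.95 = 27053.25
P = 32956.16 / 27053.25 × 100 = 121.8196
Fisher = √(L × P) = √(120.3112 × 121.8196) = 121.0631

121.06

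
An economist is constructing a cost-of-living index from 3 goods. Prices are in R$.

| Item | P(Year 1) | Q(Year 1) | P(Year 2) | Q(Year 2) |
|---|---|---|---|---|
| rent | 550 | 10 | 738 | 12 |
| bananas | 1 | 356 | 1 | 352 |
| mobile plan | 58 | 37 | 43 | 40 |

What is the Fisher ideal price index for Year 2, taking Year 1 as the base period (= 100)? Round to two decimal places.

117.21

Laspeyres component (base-period weights):
ΣP(Year 2)Q(Year 1) = 738×10 + 1×356 + 43×37 = 7380 + 356 + 1591 = 9327
ΣP(Year 1)Q(Year 1) = 550×10 + 1×356 + 58×37 = 5500 + 356 + 2146 = 8002
L = 9327 / 8002 × 100 = 116.5584
Paasche component (current-period weights):
ΣP(Year 2)Q(Year 2) = 738×12 + 1×352 + 43×40 = 8856 + 352 + 1720 = 10928
ΣP(Year 1)Q(Year 2) = 550×12 + 1×352 + 58×40 = 6600 + 352 + 2320 = 9272
P = 10928 / 9272 × 100 = 117.8602
Fisher = √(L × P) = √(116.5584 × 117.8602) = 117.2075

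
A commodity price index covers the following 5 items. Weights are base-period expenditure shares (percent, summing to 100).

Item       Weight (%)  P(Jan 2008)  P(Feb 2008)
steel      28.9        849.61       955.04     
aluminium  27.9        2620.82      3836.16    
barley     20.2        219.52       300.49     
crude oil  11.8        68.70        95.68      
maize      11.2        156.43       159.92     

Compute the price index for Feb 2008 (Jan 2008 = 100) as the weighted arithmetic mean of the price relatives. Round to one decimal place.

steel: 28.9 × (955.04/849.61) = 28.9 × 1.124092 = 32.4863
aluminium: 27.9 × (3836.16/2620.82) = 27.9 × 1.463725 = 40.8379
barley: 20.2 × (300.49/219.52) = 20.2 × 1.368850 = 27.6508
crude oil: 11.8 × (95.68/68.70) = 11.8 × 1.392722 = 16.4341
maize: 11.2 × (159.92/156.43) = 11.2 × 1.022310 = 11.4499
Index = Σ wᵢ·(p₁ᵢ/p₀ᵢ) = 32.4863 + 40.8379 + 27.6508 + 16.4341 + 11.4499 = 128.8590

128.9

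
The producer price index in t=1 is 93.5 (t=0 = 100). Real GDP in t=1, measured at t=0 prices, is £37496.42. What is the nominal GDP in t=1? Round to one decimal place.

35059.2

Nominal = Real × (Index/100) = 37496.42 × (93.5/100)
        = 37496.42 × 0.935 = 35059.1527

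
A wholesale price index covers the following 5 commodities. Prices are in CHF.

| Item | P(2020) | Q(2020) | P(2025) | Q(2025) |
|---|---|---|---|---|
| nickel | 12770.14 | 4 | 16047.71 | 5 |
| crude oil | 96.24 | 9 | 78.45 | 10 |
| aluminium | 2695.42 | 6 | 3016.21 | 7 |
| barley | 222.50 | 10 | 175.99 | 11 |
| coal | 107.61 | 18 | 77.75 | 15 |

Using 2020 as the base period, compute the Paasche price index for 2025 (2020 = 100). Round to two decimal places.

Paasche price index uses current-period quantities as weights.
ΣP(2025)·Q(2025) = 16047.71×5 + 78.45×10 + 3016.21×7 + 175.99×11 + 77.75×15 = 80238.55 + 784.5 + 21113.47 + 1935.89 + 1166.25 = 105238.66
ΣP(2020)·Q(2025) = 12770.14×5 + 96.24×10 + 2695.42×7 + 222.50×11 + 107.61×15 = 63850.7 + 962.4 + 18867.94 + 2447.5 + 1614.15 = 87742.69
Index = 105238.66 / 87742.69 × 100 = 119.9401

119.94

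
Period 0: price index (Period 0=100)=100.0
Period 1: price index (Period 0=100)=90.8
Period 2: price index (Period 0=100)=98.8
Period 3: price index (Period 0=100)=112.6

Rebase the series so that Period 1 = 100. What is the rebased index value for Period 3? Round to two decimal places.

Rebased(Period 3) = 112.6 / 90.8 × 100 = 124.0088

124.01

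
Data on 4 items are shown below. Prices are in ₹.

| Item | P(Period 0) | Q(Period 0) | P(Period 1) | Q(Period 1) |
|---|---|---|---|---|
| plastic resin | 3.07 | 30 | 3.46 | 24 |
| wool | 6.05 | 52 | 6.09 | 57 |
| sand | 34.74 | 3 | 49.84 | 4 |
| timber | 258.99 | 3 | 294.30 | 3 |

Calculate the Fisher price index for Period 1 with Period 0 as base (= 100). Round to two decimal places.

Laspeyres component (base-period weights):
ΣP(Period 1)Q(Period 0) = 3.46×30 + 6.09×52 + 49.84×3 + 294.30×3 = 103.8 + 316.68 + 149.52 + 882.9 = 1452.9
ΣP(Period 0)Q(Period 0) = 3.07×30 + 6.05×52 + 34.74×3 + 258.99×3 = 92.1 + 314.6 + 104.22 + 776.97 = 1287.89
L = 1452.9 / 1287.89 × 100 = 112.8124
Paasche component (current-period weights):
ΣP(Period 1)Q(Period 1) = 3.46×24 + 6.09×57 + 49.84×4 + 294.30×3 = 83.04 + 347.13 + 199.36 + 882.9 = 1512.43
ΣP(Period 0)Q(Period 1) = 3.07×24 + 6.05×57 + 34.74×4 + 258.99×3 = 73.68 + 344.85 + 138.96 + 776.97 = 1334.46
P = 1512.43 / 1334.46 × 100 = 113.3365
Fisher = √(L × P) = √(112.8124 × 113.3365) = 113.0742

113.07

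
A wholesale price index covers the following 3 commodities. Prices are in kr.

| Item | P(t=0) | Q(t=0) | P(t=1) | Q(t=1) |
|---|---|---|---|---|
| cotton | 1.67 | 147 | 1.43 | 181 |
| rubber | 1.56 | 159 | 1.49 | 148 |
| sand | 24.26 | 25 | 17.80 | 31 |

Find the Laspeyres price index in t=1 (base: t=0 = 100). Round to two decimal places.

Laspeyres price index uses base-period quantities as weights.
ΣP(t=1)·Q(t=0) = 1.43×147 + 1.49×159 + 17.80×25 = 210.21 + 236.91 + 445 = 892.12
ΣP(t=0)·Q(t=0) = 1.67×147 + 1.56×159 + 24.26×25 = 245.49 + 248.04 + 606.5 = 1100.03
Index = 892.12 / 1100.03 × 100 = 81.0996

81.10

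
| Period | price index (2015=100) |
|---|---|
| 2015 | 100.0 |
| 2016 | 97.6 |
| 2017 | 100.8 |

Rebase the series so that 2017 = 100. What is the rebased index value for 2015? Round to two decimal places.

99.21

Rebased(2015) = 100.0 / 100.8 × 100 = 99.2063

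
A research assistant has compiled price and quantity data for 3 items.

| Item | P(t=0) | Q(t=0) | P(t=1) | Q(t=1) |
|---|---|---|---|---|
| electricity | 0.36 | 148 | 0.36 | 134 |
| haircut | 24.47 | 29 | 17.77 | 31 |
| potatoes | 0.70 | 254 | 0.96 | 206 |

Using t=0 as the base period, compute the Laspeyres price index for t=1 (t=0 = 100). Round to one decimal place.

Laspeyres price index uses base-period quantities as weights.
ΣP(t=1)·Q(t=0) = 0.36×148 + 17.77×29 + 0.96×254 = 53.28 + 515.33 + 243.84 = 812.45
ΣP(t=0)·Q(t=0) = 0.36×148 + 24.47×29 + 0.70×254 = 53.28 + 709.63 + 177.8 = 940.71
Index = 812.45 / 940.71 × 100 = 86.3656

86.4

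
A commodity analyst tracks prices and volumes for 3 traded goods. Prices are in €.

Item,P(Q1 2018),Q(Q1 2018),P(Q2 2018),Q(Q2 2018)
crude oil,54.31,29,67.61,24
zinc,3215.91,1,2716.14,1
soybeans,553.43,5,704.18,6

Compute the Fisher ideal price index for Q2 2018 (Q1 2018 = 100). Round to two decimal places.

108.85

Laspeyres component (base-period weights):
ΣP(Q2 2018)Q(Q1 2018) = 67.61×29 + 2716.14×1 + 704.18×5 = 1960.69 + 2716.14 + 3520.9 = 8197.73
ΣP(Q1 2018)Q(Q1 2018) = 54.31×29 + 3215.91×1 + 553.43×5 = 1574.99 + 3215.91 + 2767.15 = 7558.05
L = 8197.73 / 7558.05 × 100 = 108.4636
Paasche component (current-period weights):
ΣP(Q2 2018)Q(Q2 2018) = 67.61×24 + 2716.14×1 + 704.18×6 = 1622.64 + 2716.14 + 4225.08 = 8563.86
ΣP(Q1 2018)Q(Q2 2018) = 54.31×24 + 3215.91×1 + 553.43×6 = 1303.44 + 3215.91 + 3320.58 = 7839.93
P = 8563.86 / 7839.93 × 100 = 109.2339
Fisher = √(L × P) = √(108.4636 × 109.2339) = 108.8480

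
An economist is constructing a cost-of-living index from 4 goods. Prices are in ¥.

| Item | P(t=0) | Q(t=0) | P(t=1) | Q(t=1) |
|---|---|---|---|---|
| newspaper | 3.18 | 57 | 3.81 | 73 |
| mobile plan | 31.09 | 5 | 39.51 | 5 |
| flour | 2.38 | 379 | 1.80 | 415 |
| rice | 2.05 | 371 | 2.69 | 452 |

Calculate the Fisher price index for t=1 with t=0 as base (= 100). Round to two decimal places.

105.36

Laspeyres component (base-period weights):
ΣP(t=1)Q(t=0) = 3.81×57 + 39.51×5 + 1.80×379 + 2.69×371 = 217.17 + 197.55 + 682.2 + 997.99 = 2094.91
ΣP(t=0)Q(t=0) = 3.18×57 + 31.09×5 + 2.38×379 + 2.05×371 = 181.26 + 155.45 + 902.02 + 760.55 = 1999.28
L = 2094.91 / 1999.28 × 100 = 104.7832
Paasche component (current-period weights):
ΣP(t=1)Q(t=1) = 3.81×73 + 39.51×5 + 1.80×415 + 2.69×452 = 278.13 + 197.55 + 747 + 1215.88 = 2438.56
ΣP(t=0)Q(t=1) = 3.18×73 + 31.09×5 + 2.38×415 + 2.05×452 = 232.14 + 155.45 + 987.7 + 926.6 = 2301.89
P = 2438.56 / 2301.89 × 100 = 105.9373
Fisher = √(L × P) = √(104.7832 × 105.9373) = 105.3587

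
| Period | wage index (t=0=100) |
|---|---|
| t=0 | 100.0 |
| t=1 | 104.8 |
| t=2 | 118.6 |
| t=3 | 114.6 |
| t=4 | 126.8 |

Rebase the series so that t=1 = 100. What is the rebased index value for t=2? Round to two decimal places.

113.17

Rebased(t=2) = 118.6 / 104.8 × 100 = 113.1679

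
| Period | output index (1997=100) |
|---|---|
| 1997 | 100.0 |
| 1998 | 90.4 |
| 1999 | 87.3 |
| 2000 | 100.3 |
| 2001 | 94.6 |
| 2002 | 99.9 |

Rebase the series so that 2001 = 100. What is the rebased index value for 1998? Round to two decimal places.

Rebased(1998) = 90.4 / 94.6 × 100 = 95.5603

95.56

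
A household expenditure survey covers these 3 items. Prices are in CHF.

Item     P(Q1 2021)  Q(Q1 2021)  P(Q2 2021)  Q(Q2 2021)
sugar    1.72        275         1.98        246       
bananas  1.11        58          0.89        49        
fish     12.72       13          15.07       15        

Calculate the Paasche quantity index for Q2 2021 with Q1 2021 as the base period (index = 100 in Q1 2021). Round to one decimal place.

95.5

Paasche quantity index uses current-period prices as weights.
ΣP(Q2 2021)·Q(Q2 2021) = 1.98×246 + 0.89×49 + 15.07×15 = 487.08 + 43.61 + 226.05 = 756.74
ΣP(Q2 2021)·Q(Q1 2021) = 1.98×275 + 0.89×58 + 15.07×13 = 544.5 + 51.62 + 195.91 = 792.03
Index = 756.74 / 792.03 × 100 = 95.5444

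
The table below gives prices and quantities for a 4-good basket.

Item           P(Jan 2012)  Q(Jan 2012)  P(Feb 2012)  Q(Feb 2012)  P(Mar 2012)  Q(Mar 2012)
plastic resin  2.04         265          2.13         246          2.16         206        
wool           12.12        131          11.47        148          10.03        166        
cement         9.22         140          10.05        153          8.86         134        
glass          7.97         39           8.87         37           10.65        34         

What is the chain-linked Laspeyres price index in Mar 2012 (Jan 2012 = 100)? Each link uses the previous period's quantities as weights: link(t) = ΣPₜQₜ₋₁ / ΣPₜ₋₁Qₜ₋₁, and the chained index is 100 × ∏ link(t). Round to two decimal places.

Link Jan 2012→Feb 2012:
ΣP(Feb 2012)Q(Jan 2012) = 2.13×265 + 11.47×131 + 10.05×140 + 8.87×39 = 564.45 + 1502.57 + 1407 + 345.93 = 3819.95
ΣP(Jan 2012)Q(Jan 2012) = 2.04×265 + 12.12×131 + 9.22×140 + 7.97×39 = 540.6 + 1587.72 + 1290.8 + 310.83 = 3729.95
link = 3819.95/3729.95 = 1.024129
Link Feb 2012→Mar 2012:
ΣP(Mar 2012)Q(Feb 2012) = 2.16×246 + 10.03×148 + 8.86×153 + 10.65×37 = 531.36 + 1484.44 + 1355.58 + 394.05 = 3765.43
ΣP(Feb 2012)Q(Feb 2012) = 2.13×246 + 11.47×148 + 10.05×153 + 8.87×37 = 523.98 + 1697.56 + 1537.65 + 328.19 = 4087.38
link = 3765.43/4087.38 = 0.921233
Chained index = 100 × 1.024129 × 0.921233 = 94.3462

94.35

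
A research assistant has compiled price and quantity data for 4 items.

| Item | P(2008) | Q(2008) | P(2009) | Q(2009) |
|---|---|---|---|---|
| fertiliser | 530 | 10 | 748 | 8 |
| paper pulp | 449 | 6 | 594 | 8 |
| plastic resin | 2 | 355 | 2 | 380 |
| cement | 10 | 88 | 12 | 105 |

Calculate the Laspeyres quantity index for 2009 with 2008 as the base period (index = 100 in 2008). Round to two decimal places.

100.61

Laspeyres quantity index uses base-period prices as weights.
ΣP(2008)·Q(2009) = 530×8 + 449×8 + 2×380 + 10×105 = 4240 + 3592 + 760 + 1050 = 9642
ΣP(2008)·Q(2008) = 530×10 + 449×6 + 2×355 + 10×88 = 5300 + 2694 + 710 + 880 = 9584
Index = 9642 / 9584 × 100 = 100.6052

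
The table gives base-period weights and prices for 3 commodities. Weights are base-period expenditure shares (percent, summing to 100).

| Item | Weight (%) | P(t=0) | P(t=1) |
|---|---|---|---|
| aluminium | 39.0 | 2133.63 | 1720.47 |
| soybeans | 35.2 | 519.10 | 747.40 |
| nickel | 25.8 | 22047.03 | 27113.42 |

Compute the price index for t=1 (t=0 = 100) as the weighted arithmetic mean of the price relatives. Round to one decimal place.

113.9

aluminium: 39.0 × (1720.47/2133.63) = 39.0 × 0.806358 = 31.4480
soybeans: 35.2 × (747.40/519.10) = 35.2 × 1.439800 = 50.6809
nickel: 25.8 × (27113.42/22047.03) = 25.8 × 1.229799 = 31.7288
Index = Σ wᵢ·(p₁ᵢ/p₀ᵢ) = 31.4480 + 50.6809 + 31.7288 = 113.8577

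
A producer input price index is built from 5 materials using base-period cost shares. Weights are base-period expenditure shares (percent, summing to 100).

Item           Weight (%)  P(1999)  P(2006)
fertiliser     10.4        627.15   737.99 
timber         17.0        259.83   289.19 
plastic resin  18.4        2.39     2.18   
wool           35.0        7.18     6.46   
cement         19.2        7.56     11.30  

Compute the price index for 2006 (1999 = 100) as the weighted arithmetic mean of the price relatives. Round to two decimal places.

108.13

fertiliser: 10.4 × (737.99/627.15) = 10.4 × 1.176736 = 12.2381
timber: 17.0 × (289.19/259.83) = 17.0 × 1.112997 = 18.9209
plastic resin: 18.4 × (2.18/2.39) = 18.4 × 0.912134 = 16.7833
wool: 35.0 × (6.46/7.18) = 35.0 × 0.899721 = 31.4903
cement: 19.2 × (11.30/7.56) = 19.2 × 1.494709 = 28.6984
Index = Σ wᵢ·(p₁ᵢ/p₀ᵢ) = 12.2381 + 18.9209 + 16.7833 + 31.4903 + 28.6984 = 108.1309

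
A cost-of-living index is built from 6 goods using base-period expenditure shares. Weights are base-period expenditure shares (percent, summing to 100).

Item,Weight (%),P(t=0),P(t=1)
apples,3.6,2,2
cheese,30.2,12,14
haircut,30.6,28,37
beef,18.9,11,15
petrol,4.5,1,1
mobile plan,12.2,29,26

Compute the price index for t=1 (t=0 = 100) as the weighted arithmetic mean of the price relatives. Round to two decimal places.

120.48

apples: 3.6 × (2/2) = 3.6 × 1.000000 = 3.6000
cheese: 30.2 × (14/12) = 30.2 × 1.166667 = 35.2333
haircut: 30.6 × (37/28) = 30.6 × 1.321429 = 40.4357
beef: 18.9 × (15/11) = 18.9 × 1.363636 = 25.7727
petrol: 4.5 × (1/1) = 4.5 × 1.000000 = 4.5000
mobile plan: 12.2 × (26/29) = 12.2 × 0.896552 = 10.9379
Index = Σ wᵢ·(p₁ᵢ/p₀ᵢ) = 3.6000 + 35.2333 + 40.4357 + 25.7727 + 4.5000 + 10.9379 = 120.4797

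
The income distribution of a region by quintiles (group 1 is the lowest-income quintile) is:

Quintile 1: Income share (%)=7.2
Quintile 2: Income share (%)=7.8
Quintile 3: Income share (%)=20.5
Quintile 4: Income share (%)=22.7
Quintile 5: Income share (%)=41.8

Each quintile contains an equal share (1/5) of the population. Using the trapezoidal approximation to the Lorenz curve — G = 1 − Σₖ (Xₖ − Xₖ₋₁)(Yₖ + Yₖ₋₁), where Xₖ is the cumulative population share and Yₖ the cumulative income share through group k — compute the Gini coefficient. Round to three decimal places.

Cumulative income shares Yₖ: 0.0720, 0.1500, 0.3550, 0.5820, 1.0000
Σ (Xₖ−Xₖ₋₁)(Yₖ+Yₖ₋₁) = (1/5)(0.0720+0.0000) + (1/5)(0.1500+0.0720) + (1/5)(0.3550+0.1500) + (1/5)(0.5820+0.3550) + (1/5)(1.0000+0.5820)
  = 0.0144 + 0.0444 + 0.1010 + 0.1874 + 0.3164 = 0.6636
G = 1 − 0.6636 = 0.3364

0.336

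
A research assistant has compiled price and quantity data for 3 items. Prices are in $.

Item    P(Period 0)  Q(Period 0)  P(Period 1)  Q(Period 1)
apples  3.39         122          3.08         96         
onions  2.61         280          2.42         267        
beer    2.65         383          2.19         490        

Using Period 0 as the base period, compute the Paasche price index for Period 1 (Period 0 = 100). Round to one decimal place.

Paasche price index uses current-period quantities as weights.
ΣP(Period 1)·Q(Period 1) = 3.08×96 + 2.42×267 + 2.19×490 = 295.68 + 646.14 + 1073.1 = 2014.92
ΣP(Period 0)·Q(Period 1) = 3.39×96 + 2.61×267 + 2.65×490 = 325.44 + 696.87 + 1298.5 = 2320.81
Index = 2014.92 / 2320.81 × 100 = 86.8197

86.8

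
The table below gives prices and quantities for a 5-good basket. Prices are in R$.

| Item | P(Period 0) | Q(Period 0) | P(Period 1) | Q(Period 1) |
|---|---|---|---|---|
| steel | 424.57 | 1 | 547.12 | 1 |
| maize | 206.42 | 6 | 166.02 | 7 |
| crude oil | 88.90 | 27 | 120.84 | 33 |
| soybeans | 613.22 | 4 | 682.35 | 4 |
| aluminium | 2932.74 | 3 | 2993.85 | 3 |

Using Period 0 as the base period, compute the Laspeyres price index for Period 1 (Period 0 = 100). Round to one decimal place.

Laspeyres price index uses base-period quantities as weights.
ΣP(Period 1)·Q(Period 0) = 547.12×1 + 166.02×6 + 120.84×27 + 682.35×4 + 2993.85×3 = 547.12 + 996.12 + 3262.68 + 2729.4 + 8981.55 = 16516.87
ΣP(Period 0)·Q(Period 0) = 424.57×1 + 206.42×6 + 88.90×27 + 613.22×4 + 2932.74×3 = 424.57 + 1238.52 + 2400.3 + 2452.88 + 8798.22 = 15314.49
Index = 16516.87 / 15314.49 × 100 = 107.8513

107.9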